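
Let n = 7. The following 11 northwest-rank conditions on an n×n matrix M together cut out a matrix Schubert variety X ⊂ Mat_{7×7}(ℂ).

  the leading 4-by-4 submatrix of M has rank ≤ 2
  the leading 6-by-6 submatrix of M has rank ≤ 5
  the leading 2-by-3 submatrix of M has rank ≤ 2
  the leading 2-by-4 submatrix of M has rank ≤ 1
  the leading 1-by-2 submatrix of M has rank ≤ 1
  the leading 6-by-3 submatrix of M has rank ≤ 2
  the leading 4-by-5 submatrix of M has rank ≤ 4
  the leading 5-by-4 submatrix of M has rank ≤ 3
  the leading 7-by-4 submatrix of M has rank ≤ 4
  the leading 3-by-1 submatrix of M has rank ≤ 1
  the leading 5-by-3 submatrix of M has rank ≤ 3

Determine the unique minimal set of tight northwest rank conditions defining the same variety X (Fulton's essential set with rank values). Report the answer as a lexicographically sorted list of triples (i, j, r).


Rank table r_w(7×7) implied by the 11 constraints:

  1, 1, 1, 1, 1, 1, 1
  1, 1, 1, 1, 2, 2, 2
  1, 2, 2, 2, 3, 3, 3
  1, 2, 2, 2, 3, 4, 4
  1, 2, 2, 3, 4, 5, 5
  1, 2, 2, 3, 4, 5, 6
  1, 2, 3, 4, 5, 6, 7

hence w(1..7) = (1, 5, 2, 6, 4, 7, 3).

Rothe diagram D(w) (7 cells), 3 SE-corners (essential conditions):

[(2, 4, 1), (4, 4, 2), (6, 3, 2)]


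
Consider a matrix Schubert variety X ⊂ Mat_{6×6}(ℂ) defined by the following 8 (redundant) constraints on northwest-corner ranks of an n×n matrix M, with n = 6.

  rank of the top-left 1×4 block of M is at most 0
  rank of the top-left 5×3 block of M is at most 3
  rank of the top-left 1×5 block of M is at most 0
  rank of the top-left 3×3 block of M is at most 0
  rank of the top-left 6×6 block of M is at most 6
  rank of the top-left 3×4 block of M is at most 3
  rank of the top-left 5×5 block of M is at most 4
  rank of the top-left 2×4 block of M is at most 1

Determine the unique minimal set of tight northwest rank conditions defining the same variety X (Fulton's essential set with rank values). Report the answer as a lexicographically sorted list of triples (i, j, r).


Reconstructing r_w from the 8 given conditions:

  R[1]: 0  0  0  0  0  1
  R[2]: 0  0  0  1  1  2
  R[3]: 0  0  0  1  2  3
  R[4]: 1  1  1  2  3  4
  R[5]: 1  2  2  3  4  5
  R[6]: 1  2  3  4  5  6

reading off 1-entries of Δ²R: w = (6, 4, 5, 1, 2, 3).

Fulton essential set (2 of the 11 Rothe cells):

[(1, 5, 0), (3, 3, 0)]


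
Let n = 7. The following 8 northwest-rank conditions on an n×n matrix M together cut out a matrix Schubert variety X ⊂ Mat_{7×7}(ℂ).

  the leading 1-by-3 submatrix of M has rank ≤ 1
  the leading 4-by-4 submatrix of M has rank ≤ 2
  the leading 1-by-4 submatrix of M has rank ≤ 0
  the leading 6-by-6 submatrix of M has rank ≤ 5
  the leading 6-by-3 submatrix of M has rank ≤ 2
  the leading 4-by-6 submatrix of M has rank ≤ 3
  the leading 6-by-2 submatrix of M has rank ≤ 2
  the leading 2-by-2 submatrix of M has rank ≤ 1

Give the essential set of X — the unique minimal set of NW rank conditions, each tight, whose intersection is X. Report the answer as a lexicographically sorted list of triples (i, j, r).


Rank table r_w(7×7) implied by the 8 constraints:

  i=1: 0  0  0  0  1  1  1
  i=2: 1  1  1  1  2  2  2
  i=3: 1  2  2  2  3  3  3
  i=4: 1  2  2  2  3  3  4
  i=5: 1  2  2  3  4  4  5
  i=6: 1  2  2  3  4  5  6
  i=7: 1  2  3  4  5  6  7

hence w(1..7) = (5, 1, 2, 7, 4, 6, 3).

Fulton essential set (4 of the 9 Rothe cells):

[(1, 4, 0), (4, 4, 2), (4, 6, 3), (6, 3, 2)]


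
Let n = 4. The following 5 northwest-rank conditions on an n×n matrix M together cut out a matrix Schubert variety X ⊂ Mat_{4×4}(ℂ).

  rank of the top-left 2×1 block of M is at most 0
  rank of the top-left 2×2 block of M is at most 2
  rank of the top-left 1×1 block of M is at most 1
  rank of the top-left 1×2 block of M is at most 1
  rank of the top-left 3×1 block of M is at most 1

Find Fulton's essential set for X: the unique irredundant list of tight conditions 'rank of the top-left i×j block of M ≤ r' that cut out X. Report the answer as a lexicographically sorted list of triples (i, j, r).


The tightest implied rank at each (i,j), from the 5 conditions:

  i=1: 0 | 1 | 1 | 1
  i=2: 0 | 1 | 2 | 2
  i=3: 1 | 2 | 3 | 3
  i=4: 1 | 2 | 3 | 4

the unique w with this rank table is (2, 3, 1, 4).

Rothe diagram D(w) (2 cells), 1 SE-corner (essential condition):

[(2, 1, 0)]


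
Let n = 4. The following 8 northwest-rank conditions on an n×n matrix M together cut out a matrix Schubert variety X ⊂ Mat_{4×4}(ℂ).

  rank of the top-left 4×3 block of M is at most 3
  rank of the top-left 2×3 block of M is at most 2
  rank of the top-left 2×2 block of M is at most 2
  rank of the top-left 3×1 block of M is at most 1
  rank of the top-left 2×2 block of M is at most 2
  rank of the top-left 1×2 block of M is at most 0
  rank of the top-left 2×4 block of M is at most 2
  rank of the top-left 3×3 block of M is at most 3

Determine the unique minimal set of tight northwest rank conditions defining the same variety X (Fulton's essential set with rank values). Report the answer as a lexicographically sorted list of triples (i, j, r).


Reconstructing r_w from the 8 given conditions:

  i=1: 0, 0, 1, 1
  i=2: 1, 1, 2, 2
  i=3: 1, 2, 3, 3
  i=4: 1, 2, 3, 4

reading off 1-entries of Δ²R: w = (3, 1, 2, 4).

Rothe diagram D(w) (2 cells), 1 SE-corner (essential condition):

[(1, 2, 0)]


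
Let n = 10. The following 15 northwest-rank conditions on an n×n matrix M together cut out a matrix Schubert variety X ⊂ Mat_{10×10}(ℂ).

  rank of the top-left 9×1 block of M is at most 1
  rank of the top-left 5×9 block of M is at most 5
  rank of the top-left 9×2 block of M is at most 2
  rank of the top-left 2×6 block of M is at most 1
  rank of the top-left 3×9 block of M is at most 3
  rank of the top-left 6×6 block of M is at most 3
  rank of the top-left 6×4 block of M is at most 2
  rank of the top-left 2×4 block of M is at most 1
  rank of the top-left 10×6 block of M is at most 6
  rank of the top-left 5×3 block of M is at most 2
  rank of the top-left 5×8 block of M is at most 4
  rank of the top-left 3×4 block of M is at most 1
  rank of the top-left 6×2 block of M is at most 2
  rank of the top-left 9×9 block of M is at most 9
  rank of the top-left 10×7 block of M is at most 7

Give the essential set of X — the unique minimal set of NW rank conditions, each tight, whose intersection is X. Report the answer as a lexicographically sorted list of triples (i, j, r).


Reconstructing r_w from the 15 given conditions:

  R[1]: 1 | 1 | 1 | 1 | 1 | 1 | 1 | 1 | 1 | 1
  R[2]: 1 | 1 | 1 | 1 | 1 | 1 | 2 | 2 | 2 | 2
  R[3]: 1 | 1 | 1 | 1 | 2 | 2 | 3 | 3 | 3 | 3
  R[4]: 1 | 2 | 2 | 2 | 3 | 3 | 4 | 4 | 4 | 4
  R[5]: 1 | 2 | 2 | 2 | 3 | 3 | 4 | 4 | 5 | 5
  R[6]: 1 | 2 | 2 | 2 | 3 | 3 | 4 | 5 | 6 | 6
  R[7]: 1 | 2 | 3 | 3 | 4 | 4 | 5 | 6 | 7 | 7
  R[8]: 1 | 2 | 3 | 4 | 5 | 5 | 6 | 7 | 8 | 8
  R[9]: 1 | 2 | 3 | 4 | 5 | 6 | 7 | 8 | 9 | 9
  R[10]: 1 | 2 | 3 | 4 | 5 | 6 | 7 | 8 | 9 | 10

so w = (1, 7, 5, 2, 9, 8, 3, 4, 6, 10).

5 SE-corners of the 15-cell Rothe diagram give Ess(w):

[(2, 6, 1), (3, 4, 1), (5, 8, 4), (6, 4, 2), (6, 6, 3)]


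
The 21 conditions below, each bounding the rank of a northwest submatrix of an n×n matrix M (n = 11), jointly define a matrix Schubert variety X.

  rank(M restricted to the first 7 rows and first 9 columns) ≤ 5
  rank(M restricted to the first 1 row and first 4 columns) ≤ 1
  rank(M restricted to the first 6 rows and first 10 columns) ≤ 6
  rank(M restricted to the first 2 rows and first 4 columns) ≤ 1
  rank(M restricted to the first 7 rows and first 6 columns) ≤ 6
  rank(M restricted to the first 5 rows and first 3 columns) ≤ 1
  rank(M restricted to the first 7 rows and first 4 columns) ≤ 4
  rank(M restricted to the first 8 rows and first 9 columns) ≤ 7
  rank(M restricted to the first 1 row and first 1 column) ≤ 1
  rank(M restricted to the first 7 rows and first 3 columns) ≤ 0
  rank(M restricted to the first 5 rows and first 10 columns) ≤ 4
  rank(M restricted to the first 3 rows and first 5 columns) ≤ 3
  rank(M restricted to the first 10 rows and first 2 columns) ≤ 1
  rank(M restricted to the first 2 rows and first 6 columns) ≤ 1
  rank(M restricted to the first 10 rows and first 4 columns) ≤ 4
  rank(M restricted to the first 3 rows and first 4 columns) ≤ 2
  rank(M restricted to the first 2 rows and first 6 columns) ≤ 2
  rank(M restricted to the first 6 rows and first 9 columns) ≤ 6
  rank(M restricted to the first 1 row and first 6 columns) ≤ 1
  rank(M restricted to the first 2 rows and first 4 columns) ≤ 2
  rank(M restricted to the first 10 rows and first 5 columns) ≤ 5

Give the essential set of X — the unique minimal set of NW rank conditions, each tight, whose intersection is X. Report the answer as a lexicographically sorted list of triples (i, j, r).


The tightest implied rank at each (i,j), from the 21 conditions:

  0 | 0 | 0 | 1 | 1 | 1 | 1 | 1 | 1 | 1 | 1
  0 | 0 | 0 | 1 | 1 | 1 | 2 | 2 | 2 | 2 | 2
  0 | 0 | 0 | 1 | 2 | 2 | 3 | 3 | 3 | 3 | 3
  0 | 0 | 0 | 1 | 2 | 3 | 4 | 4 | 4 | 4 | 4
  0 | 0 | 0 | 1 | 2 | 3 | 4 | 4 | 4 | 4 | 5
  0 | 0 | 0 | 1 | 2 | 3 | 4 | 5 | 5 | 5 | 6
  0 | 0 | 0 | 1 | 2 | 3 | 4 | 5 | 5 | 6 | 7
  1 | 1 | 1 | 2 | 3 | 4 | 5 | 6 | 6 | 7 | 8
  1 | 1 | 2 | 3 | 4 | 5 | 6 | 7 | 7 | 8 | 9
  1 | 1 | 2 | 3 | 4 | 5 | 6 | 7 | 8 | 9 | 10
  1 | 2 | 3 | 4 | 5 | 6 | 7 | 8 | 9 | 10 | 11

so w = (4, 7, 5, 6, 11, 8, 10, 1, 3, 9, 2).

5 SE-corners of the 29-cell Rothe diagram give Ess(w):

[(2, 6, 1), (5, 10, 4), (7, 3, 0), (7, 9, 5), (10, 2, 1)]


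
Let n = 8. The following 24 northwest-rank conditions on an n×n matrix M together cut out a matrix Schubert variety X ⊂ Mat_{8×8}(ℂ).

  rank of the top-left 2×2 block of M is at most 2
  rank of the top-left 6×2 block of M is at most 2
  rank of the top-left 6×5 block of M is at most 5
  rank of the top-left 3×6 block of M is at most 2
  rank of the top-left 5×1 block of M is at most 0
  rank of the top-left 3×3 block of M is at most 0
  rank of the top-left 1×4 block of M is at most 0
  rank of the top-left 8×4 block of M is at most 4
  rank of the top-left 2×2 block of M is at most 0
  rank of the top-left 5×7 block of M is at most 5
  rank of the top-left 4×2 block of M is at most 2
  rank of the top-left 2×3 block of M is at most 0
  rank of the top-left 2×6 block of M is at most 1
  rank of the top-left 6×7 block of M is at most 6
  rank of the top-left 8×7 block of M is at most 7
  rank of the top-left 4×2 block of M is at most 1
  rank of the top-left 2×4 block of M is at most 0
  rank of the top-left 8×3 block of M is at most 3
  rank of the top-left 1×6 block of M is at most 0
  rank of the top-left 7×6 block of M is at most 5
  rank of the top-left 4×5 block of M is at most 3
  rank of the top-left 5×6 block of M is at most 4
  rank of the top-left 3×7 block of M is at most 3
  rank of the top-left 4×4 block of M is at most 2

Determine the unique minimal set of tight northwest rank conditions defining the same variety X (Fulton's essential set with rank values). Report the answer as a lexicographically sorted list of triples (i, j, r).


Computing R[i][j] = min implied NW-rank bound (n=8, 24 conditions):

  i=1: 0  0  0  0  0  0  1  1
  i=2: 0  0  0  0  1  1  2  2
  i=3: 0  0  0  1  2  2  3  3
  i=4: 0  1  1  2  3  3  4  4
  i=5: 0  1  2  3  4  4  5  5
  i=6: 1  2  3  4  5  5  6  6
  i=7: 1  2  3  4  5  5  6  7
  i=8: 1  2  3  4  5  6  7  8

hence w(1..8) = (7, 5, 4, 2, 3, 1, 8, 6).

Fulton essential set (5 of the 16 Rothe cells):

[(1, 6, 0), (2, 4, 0), (3, 3, 0), (5, 1, 0), (7, 6, 5)]


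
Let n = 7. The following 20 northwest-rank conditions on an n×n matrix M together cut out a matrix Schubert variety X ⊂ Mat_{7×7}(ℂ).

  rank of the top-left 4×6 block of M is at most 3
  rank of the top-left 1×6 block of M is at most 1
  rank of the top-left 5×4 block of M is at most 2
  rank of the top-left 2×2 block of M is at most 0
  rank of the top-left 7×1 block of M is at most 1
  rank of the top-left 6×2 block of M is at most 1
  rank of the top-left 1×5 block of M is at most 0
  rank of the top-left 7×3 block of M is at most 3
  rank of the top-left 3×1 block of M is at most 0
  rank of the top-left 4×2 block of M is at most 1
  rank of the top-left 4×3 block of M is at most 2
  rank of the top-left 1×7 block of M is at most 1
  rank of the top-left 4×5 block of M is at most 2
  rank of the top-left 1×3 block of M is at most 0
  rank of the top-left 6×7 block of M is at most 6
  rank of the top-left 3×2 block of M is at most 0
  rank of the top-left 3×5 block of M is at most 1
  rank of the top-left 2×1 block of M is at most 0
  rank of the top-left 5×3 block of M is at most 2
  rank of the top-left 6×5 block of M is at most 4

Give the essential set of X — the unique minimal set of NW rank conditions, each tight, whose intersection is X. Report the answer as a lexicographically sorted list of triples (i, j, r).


Recovering R(i,j) via the rank-extension bound from the 20 conditions:

  0, 0, 0, 0, 0, 1, 1
  0, 0, 1, 1, 1, 2, 2
  0, 0, 1, 1, 1, 2, 3
  1, 1, 2, 2, 2, 3, 4
  1, 1, 2, 2, 3, 4, 5
  1, 1, 2, 3, 4, 5, 6
  1, 2, 3, 4, 5, 6, 7

giving w = (6, 3, 7, 1, 5, 4, 2) via Δ²R.

|D(w)|=14, |Ess(w)|=5:

[(1, 5, 0), (3, 2, 0), (3, 5, 1), (5, 4, 2), (6, 2, 1)]


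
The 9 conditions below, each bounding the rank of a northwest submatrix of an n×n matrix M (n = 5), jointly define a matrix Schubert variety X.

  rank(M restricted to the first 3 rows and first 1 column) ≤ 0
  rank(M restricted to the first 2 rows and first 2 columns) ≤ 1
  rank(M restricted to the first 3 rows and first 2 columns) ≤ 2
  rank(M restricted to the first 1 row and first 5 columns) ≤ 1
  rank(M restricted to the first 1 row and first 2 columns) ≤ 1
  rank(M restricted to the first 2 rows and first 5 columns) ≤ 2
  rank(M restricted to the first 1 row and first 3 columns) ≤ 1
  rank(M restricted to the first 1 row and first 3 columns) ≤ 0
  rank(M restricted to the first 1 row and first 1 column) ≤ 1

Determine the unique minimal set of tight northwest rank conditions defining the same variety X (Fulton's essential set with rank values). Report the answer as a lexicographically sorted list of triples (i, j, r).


Rank table r_w(5×5) implied by the 9 constraints:

  R[1]: 0 0 0 1 1
  R[2]: 0 1 1 2 2
  R[3]: 0 1 2 3 3
  R[4]: 1 2 3 4 4
  R[5]: 1 2 3 4 5

giving w = (4, 2, 3, 1, 5) via Δ²R.

|D(w)|=5, |Ess(w)|=2:

[(1, 3, 0), (3, 1, 0)]


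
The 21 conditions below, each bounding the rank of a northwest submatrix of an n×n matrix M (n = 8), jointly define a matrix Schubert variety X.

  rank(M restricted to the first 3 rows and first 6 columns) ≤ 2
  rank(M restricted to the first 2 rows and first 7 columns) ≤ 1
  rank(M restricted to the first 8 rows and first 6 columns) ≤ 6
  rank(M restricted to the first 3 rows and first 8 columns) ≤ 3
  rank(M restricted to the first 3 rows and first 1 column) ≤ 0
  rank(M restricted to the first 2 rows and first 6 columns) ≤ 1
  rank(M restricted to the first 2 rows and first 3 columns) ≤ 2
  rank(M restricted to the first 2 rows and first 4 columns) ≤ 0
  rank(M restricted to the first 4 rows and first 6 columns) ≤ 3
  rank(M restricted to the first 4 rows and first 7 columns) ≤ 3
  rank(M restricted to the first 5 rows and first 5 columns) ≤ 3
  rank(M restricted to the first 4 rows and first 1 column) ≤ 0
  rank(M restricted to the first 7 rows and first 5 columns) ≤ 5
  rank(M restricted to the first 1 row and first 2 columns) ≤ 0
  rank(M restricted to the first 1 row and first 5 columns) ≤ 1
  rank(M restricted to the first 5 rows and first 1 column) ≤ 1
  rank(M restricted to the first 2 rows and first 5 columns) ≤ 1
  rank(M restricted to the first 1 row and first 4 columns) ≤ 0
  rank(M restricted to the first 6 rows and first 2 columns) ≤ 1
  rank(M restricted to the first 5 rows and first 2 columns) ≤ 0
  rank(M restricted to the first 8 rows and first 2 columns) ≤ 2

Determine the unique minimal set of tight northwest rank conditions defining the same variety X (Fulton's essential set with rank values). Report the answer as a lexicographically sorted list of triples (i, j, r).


Rank table r_w(8×8) implied by the 21 constraints:

  row 1: 0  0  0  0  1  1  1  1
  row 2: 0  0  0  0  1  1  1  2
  row 3: 0  0  1  1  2  2  2  3
  row 4: 0  0  1  2  3  3  3  4
  row 5: 0  0  1  2  3  4  4  5
  row 6: 1  1  2  3  4  5  5  6
  row 7: 1  2  3  4  5  6  6  7
  row 8: 1  2  3  4  5  6  7  8

giving w = (5, 8, 3, 4, 6, 1, 2, 7) via Δ²R.

Rothe diagram D(w) (16 cells), 3 SE-corners (essential conditions):

[(2, 4, 0), (2, 7, 1), (5, 2, 0)]


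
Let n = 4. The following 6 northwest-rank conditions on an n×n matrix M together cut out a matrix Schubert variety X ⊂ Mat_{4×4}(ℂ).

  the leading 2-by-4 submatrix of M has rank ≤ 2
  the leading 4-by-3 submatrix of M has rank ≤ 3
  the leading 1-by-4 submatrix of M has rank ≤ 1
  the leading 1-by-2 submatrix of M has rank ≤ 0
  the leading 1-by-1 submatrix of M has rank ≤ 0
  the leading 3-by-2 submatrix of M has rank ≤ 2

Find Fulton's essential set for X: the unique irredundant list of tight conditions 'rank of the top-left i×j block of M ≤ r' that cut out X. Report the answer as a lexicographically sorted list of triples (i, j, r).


Recovering R(i,j) via the rank-extension bound from the 6 conditions:

  i=1: 0  0  1  1
  i=2: 1  1  2  2
  i=3: 1  2  3  3
  i=4: 1  2  3  4

second differences of R give the permutation w = (3, 1, 2, 4).

|D(w)|=2, |Ess(w)|=1:

[(1, 2, 0)]


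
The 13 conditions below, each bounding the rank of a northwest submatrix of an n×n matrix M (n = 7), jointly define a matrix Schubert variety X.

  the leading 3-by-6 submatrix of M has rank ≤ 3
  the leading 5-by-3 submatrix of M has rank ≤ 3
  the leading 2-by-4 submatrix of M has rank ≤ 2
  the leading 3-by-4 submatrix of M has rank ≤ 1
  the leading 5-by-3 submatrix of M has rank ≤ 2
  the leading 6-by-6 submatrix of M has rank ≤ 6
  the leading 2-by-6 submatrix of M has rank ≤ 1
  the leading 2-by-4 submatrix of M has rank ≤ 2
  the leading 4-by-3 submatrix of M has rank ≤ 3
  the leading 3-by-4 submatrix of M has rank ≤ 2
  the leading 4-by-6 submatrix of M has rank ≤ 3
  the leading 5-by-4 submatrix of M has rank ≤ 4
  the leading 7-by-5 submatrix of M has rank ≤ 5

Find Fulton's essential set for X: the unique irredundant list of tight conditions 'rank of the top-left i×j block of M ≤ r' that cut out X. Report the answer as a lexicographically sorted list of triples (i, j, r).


Recovering R(i,j) via the rank-extension bound from the 13 conditions:

  i=1: 1, 1, 1, 1, 1, 1, 1
  i=2: 1, 1, 1, 1, 1, 1, 2
  i=3: 1, 1, 1, 1, 2, 2, 3
  i=4: 1, 2, 2, 2, 3, 3, 4
  i=5: 1, 2, 2, 3, 4, 4, 5
  i=6: 1, 2, 3, 4, 5, 5, 6
  i=7: 1, 2, 3, 4, 5, 6, 7

so w = (1, 7, 5, 2, 4, 3, 6).

D(w) has 9 cells with 3 SE-corners; essential set:

[(2, 6, 1), (3, 4, 1), (5, 3, 2)]


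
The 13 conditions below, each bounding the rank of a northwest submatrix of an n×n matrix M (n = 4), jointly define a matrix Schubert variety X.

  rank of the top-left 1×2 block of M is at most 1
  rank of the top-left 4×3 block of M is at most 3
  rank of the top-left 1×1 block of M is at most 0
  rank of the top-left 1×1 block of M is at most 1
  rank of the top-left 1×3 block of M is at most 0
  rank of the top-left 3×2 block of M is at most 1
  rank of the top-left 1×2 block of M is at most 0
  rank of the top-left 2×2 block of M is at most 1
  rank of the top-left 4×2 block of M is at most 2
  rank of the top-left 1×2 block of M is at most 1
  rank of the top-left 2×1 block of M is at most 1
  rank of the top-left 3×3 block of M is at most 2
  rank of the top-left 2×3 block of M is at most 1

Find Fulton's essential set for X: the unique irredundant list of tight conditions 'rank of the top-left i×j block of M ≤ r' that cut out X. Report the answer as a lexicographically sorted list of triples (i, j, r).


Computing R[i][j] = min implied NW-rank bound (n=4, 13 conditions):

  0, 0, 0, 1
  1, 1, 1, 2
  1, 1, 2, 3
  1, 2, 3, 4

hence w(1..4) = (4, 1, 3, 2).

ℓ(w)=4; the 2 essential cells (i,j,r):

[(1, 3, 0), (3, 2, 1)]


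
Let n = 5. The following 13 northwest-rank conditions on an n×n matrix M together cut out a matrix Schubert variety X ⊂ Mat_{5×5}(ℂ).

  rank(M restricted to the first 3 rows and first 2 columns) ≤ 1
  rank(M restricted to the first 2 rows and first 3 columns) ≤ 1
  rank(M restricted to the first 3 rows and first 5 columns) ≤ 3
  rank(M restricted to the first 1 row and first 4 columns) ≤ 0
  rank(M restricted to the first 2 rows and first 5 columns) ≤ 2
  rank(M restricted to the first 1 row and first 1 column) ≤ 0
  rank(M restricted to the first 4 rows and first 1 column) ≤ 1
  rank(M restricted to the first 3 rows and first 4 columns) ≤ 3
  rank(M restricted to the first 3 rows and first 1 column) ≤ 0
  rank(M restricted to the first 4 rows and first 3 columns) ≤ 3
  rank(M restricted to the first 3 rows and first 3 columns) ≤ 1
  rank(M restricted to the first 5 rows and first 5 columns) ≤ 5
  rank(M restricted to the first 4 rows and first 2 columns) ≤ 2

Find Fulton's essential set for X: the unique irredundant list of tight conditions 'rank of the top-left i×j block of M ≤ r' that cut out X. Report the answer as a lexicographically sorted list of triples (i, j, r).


The tightest implied rank at each (i,j), from the 13 conditions:

  row 1: 0, 0, 0, 0, 1
  row 2: 0, 1, 1, 1, 2
  row 3: 0, 1, 1, 2, 3
  row 4: 1, 2, 2, 3, 4
  row 5: 1, 2, 3, 4, 5

hence w(1..5) = (5, 2, 4, 1, 3).

ℓ(w)=7; the 3 essential cells (i,j,r):

[(1, 4, 0), (3, 1, 0), (3, 3, 1)]


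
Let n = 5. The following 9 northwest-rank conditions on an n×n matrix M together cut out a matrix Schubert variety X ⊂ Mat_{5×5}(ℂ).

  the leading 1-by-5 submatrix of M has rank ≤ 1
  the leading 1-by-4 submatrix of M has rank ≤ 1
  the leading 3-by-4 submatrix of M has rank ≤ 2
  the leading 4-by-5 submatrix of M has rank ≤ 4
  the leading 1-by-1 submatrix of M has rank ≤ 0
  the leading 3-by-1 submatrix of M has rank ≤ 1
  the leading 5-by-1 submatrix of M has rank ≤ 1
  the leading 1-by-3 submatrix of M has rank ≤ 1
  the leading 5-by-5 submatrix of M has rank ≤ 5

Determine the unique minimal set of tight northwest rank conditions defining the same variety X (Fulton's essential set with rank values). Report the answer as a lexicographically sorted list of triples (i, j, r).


Computing R[i][j] = min implied NW-rank bound (n=5, 9 conditions):

  i=1: 0 | 1 | 1 | 1 | 1
  i=2: 1 | 2 | 2 | 2 | 2
  i=3: 1 | 2 | 2 | 2 | 3
  i=4: 1 | 2 | 3 | 3 | 4
  i=5: 1 | 2 | 3 | 4 | 5

reading off 1-entries of Δ²R: w = (2, 1, 5, 3, 4).

ℓ(w)=3; the 2 essential cells (i,j,r):

[(1, 1, 0), (3, 4, 2)]


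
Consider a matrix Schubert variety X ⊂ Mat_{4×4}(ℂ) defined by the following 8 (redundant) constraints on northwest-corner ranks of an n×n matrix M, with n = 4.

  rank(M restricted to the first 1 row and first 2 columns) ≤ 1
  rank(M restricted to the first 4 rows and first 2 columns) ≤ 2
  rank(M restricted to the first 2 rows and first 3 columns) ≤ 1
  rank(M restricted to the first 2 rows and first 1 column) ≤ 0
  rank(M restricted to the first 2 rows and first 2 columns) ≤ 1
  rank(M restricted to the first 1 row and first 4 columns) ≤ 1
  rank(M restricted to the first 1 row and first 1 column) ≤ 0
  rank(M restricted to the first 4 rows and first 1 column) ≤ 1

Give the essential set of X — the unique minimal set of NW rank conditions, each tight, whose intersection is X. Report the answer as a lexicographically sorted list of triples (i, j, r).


Computing R[i][j] = min implied NW-rank bound (n=4, 8 conditions):

  row 1: 0  1  1  1
  row 2: 0  1  1  2
  row 3: 1  2  2  3
  row 4: 1  2  3  4

hence w(1..4) = (2, 4, 1, 3).

D(w) has 3 cells with 2 SE-corners; essential set:

[(2, 1, 0), (2, 3, 1)]


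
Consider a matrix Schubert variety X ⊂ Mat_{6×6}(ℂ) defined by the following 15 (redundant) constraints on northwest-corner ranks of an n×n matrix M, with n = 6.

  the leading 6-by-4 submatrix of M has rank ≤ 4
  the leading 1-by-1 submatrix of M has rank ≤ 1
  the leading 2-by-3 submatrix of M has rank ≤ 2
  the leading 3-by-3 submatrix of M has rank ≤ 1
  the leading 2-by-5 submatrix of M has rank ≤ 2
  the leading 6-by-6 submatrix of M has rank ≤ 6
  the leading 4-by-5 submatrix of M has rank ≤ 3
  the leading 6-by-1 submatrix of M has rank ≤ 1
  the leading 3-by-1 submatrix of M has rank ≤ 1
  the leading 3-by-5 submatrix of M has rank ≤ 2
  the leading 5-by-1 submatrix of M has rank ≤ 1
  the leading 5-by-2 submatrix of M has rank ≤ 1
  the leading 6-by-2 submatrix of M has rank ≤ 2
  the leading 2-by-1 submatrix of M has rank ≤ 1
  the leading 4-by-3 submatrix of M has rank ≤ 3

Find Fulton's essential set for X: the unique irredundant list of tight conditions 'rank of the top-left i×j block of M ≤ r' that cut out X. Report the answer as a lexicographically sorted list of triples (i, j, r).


The tightest implied rank at each (i,j), from the 15 conditions:

  row 1: 1, 1, 1, 1, 1, 1
  row 2: 1, 1, 1, 2, 2, 2
  row 3: 1, 1, 1, 2, 2, 3
  row 4: 1, 1, 2, 3, 3, 4
  row 5: 1, 1, 2, 3, 4, 5
  row 6: 1, 2, 3, 4, 5, 6

second differences of R give the permutation w = (1, 4, 6, 3, 5, 2).

Fulton essential set (3 of the 7 Rothe cells):

[(3, 3, 1), (3, 5, 2), (5, 2, 1)]


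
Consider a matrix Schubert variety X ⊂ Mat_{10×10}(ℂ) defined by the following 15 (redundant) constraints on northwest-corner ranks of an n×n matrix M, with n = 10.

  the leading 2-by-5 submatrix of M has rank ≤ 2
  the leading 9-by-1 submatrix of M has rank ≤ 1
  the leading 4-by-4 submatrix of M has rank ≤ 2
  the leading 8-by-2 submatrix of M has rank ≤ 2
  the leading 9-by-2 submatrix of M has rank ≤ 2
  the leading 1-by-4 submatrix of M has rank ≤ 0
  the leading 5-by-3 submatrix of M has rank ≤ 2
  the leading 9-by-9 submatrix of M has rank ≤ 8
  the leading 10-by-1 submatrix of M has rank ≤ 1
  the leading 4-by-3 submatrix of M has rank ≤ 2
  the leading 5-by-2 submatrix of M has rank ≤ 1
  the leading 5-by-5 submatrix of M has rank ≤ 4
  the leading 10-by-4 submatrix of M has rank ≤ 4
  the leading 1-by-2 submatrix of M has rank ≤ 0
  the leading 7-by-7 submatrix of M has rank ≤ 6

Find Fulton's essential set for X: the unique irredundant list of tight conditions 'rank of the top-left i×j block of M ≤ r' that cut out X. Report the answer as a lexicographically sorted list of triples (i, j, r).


Recovering R(i,j) via the rank-extension bound from the 15 conditions:

  R[1]: 0 0 0 0 1 1 1 1 1 1
  R[2]: 1 1 1 1 2 2 2 2 2 2
  R[3]: 1 1 2 2 3 3 3 3 3 3
  R[4]: 1 1 2 2 3 4 4 4 4 4
  R[5]: 1 1 2 3 4 5 5 5 5 5
  R[6]: 1 2 3 4 5 6 6 6 6 6
  R[7]: 1 2 3 4 5 6 6 7 7 7
  R[8]: 1 2 3 4 5 6 7 8 8 8
  R[9]: 1 2 3 4 5 6 7 8 8 9
  R[10]: 1 2 3 4 5 6 7 8 9 10

the unique w with this rank table is (5, 1, 3, 6, 4, 2, 8, 7, 10, 9).

|D(w)|=10, |Ess(w)|=5:

[(1, 4, 0), (4, 4, 2), (5, 2, 1), (7, 7, 6), (9, 9, 8)]


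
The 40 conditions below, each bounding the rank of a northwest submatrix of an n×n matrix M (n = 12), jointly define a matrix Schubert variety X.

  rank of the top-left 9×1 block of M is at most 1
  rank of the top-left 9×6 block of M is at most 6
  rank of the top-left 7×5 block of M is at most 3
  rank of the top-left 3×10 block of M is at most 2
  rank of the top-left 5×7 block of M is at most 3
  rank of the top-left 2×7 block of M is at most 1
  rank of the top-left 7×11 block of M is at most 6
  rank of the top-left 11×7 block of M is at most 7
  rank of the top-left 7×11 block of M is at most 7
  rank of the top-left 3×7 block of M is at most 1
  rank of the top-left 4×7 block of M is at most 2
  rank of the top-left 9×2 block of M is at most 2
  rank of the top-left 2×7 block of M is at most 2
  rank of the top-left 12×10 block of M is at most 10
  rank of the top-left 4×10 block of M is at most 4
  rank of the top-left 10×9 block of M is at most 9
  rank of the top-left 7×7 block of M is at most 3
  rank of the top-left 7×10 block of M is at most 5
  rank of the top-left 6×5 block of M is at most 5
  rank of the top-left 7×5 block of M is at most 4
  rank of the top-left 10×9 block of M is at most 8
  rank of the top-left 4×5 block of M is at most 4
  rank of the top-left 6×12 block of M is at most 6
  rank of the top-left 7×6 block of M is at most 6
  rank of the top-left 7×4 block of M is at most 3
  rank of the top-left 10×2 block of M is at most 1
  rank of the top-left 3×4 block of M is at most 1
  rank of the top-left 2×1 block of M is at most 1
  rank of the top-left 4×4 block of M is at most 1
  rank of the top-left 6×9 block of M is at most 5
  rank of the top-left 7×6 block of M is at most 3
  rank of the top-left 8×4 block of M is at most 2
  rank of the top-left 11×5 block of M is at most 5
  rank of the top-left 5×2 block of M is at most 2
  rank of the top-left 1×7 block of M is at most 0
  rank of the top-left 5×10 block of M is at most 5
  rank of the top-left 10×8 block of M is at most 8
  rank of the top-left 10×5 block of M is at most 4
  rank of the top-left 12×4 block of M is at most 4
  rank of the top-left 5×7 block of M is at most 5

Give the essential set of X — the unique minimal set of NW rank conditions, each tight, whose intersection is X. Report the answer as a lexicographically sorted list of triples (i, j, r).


Computing R[i][j] = min implied NW-rank bound (n=12, 40 conditions):

  R[1]: 0 0 0 0 0 0 0 1 1 1 1 1
  R[2]: 1 1 1 1 1 1 1 2 2 2 2 2
  R[3]: 1 1 1 1 1 1 1 2 2 2 3 3
  R[4]: 1 1 1 1 2 2 2 3 3 3 4 4
  R[5]: 1 1 2 2 3 3 3 4 4 4 5 5
  R[6]: 1 1 2 2 3 3 3 4 5 5 6 6
  R[7]: 1 1 2 2 3 3 3 4 5 5 6 7
  R[8]: 1 1 2 2 3 4 4 5 6 6 7 8
  R[9]: 1 1 2 3 4 5 5 6 7 7 8 9
  R[10]: 1 1 2 3 4 5 6 7 8 8 9 10
  R[11]: 1 2 3 4 5 6 7 8 9 9 10 11
  R[12]: 1 2 3 4 5 6 7 8 9 10 11 12

second differences of R give the permutation w = (8, 1, 11, 5, 3, 9, 12, 6, 4, 7, 2, 10).

8 SE-corners of the 32-cell Rothe diagram give Ess(w):

[(1, 7, 0), (3, 7, 1), (3, 10, 2), (4, 4, 1), (7, 7, 3), (7, 10, 5), (8, 4, 2), (10, 2, 1)]


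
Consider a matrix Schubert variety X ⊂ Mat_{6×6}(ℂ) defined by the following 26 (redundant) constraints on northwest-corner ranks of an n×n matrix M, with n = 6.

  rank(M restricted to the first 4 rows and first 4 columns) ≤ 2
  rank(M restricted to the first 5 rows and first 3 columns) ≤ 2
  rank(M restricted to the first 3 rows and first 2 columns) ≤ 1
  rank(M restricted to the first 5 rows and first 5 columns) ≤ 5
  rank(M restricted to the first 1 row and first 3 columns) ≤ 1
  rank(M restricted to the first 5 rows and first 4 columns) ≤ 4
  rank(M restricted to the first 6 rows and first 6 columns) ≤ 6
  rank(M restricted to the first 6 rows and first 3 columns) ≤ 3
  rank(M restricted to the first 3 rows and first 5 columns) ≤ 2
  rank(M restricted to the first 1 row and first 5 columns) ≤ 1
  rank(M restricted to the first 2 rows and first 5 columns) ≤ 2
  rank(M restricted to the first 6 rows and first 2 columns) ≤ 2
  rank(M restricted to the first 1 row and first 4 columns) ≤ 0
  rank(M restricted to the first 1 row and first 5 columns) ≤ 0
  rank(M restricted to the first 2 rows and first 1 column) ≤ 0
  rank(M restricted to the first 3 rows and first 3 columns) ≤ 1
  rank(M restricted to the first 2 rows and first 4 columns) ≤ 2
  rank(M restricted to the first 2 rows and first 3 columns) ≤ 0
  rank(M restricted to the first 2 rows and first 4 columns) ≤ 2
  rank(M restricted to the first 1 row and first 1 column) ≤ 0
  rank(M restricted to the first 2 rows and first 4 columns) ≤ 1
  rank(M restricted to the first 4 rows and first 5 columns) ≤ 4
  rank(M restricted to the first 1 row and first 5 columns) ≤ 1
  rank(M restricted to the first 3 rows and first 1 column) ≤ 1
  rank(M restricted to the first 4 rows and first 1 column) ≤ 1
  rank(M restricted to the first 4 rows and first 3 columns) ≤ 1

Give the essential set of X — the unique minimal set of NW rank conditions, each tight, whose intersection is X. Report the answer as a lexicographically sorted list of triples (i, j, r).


Reconstructing r_w from the 26 given conditions:

  i=1: 0, 0, 0, 0, 0, 1
  i=2: 0, 0, 0, 1, 1, 2
  i=3: 1, 1, 1, 2, 2, 3
  i=4: 1, 1, 1, 2, 3, 4
  i=5: 1, 2, 2, 3, 4, 5
  i=6: 1, 2, 3, 4, 5, 6

the unique w with this rank table is (6, 4, 1, 5, 2, 3).

D(w) has 10 cells with 3 SE-corners; essential set:

[(1, 5, 0), (2, 3, 0), (4, 3, 1)]


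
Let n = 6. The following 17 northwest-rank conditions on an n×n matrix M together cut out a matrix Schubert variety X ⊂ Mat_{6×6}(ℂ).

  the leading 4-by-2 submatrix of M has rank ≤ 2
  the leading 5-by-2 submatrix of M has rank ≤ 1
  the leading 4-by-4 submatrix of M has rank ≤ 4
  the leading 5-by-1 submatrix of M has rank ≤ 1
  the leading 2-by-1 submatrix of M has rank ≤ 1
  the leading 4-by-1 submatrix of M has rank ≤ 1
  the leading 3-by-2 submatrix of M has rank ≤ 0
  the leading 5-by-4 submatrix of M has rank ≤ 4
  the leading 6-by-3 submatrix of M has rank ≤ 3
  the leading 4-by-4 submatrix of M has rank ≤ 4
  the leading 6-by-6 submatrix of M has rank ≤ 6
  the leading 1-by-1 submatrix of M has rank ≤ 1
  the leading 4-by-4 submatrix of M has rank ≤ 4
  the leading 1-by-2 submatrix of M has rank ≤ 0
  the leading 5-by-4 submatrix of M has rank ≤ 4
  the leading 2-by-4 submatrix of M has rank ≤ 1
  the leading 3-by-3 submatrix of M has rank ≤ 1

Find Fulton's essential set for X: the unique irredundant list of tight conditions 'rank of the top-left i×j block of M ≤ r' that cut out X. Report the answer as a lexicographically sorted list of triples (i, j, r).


Recovering R(i,j) via the rank-extension bound from the 17 conditions:

  R[1]: 0, 0, 1, 1, 1, 1
  R[2]: 0, 0, 1, 1, 2, 2
  R[3]: 0, 0, 1, 2, 3, 3
  R[4]: 1, 1, 2, 3, 4, 4
  R[5]: 1, 1, 2, 3, 4, 5
  R[6]: 1, 2, 3, 4, 5, 6

giving w = (3, 5, 4, 1, 6, 2) via Δ²R.

3 SE-corners of the 8-cell Rothe diagram give Ess(w):

[(2, 4, 1), (3, 2, 0), (5, 2, 1)]


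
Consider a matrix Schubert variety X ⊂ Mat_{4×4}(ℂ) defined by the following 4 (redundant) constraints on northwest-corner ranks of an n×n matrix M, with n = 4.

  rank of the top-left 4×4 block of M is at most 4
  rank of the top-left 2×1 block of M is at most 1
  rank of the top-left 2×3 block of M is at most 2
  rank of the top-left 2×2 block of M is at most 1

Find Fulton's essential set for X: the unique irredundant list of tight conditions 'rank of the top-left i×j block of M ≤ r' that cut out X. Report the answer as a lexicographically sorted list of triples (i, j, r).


Reconstructing r_w from the 4 given conditions:

  1 1 1 1
  1 1 2 2
  1 2 3 3
  1 2 3 4

reading off 1-entries of Δ²R: w = (1, 3, 2, 4).

Rothe diagram D(w) (1 cell), 1 SE-corner (essential condition):

[(2, 2, 1)]


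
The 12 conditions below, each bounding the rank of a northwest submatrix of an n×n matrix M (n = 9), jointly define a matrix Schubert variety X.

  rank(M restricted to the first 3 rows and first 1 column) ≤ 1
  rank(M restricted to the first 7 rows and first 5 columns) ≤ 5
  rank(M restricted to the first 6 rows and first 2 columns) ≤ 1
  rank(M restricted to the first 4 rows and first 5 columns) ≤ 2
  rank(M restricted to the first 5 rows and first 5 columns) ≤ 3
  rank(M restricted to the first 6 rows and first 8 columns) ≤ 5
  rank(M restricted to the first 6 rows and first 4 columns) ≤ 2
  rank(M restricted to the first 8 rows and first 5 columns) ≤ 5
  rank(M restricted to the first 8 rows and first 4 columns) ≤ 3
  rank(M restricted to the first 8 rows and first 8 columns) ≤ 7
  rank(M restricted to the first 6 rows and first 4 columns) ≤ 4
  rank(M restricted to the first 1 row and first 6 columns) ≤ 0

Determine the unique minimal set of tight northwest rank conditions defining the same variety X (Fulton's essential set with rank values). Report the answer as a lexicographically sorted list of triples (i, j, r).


Rank table r_w(9×9) implied by the 12 constraints:

  0, 0, 0, 0, 0, 0, 1, 1, 1
  1, 1, 1, 1, 1, 1, 2, 2, 2
  1, 1, 2, 2, 2, 2, 3, 3, 3
  1, 1, 2, 2, 2, 3, 4, 4, 4
  1, 1, 2, 2, 3, 4, 5, 5, 5
  1, 1, 2, 2, 3, 4, 5, 5, 6
  1, 2, 3, 3, 4, 5, 6, 6, 7
  1, 2, 3, 3, 4, 5, 6, 7, 8
  1, 2, 3, 4, 5, 6, 7, 8, 9

giving w = (7, 1, 3, 6, 5, 9, 2, 8, 4) via Δ²R.

Rothe diagram D(w) (16 cells), 6 SE-corners (essential conditions):

[(1, 6, 0), (4, 5, 2), (6, 2, 1), (6, 4, 2), (6, 8, 5), (8, 4, 3)]


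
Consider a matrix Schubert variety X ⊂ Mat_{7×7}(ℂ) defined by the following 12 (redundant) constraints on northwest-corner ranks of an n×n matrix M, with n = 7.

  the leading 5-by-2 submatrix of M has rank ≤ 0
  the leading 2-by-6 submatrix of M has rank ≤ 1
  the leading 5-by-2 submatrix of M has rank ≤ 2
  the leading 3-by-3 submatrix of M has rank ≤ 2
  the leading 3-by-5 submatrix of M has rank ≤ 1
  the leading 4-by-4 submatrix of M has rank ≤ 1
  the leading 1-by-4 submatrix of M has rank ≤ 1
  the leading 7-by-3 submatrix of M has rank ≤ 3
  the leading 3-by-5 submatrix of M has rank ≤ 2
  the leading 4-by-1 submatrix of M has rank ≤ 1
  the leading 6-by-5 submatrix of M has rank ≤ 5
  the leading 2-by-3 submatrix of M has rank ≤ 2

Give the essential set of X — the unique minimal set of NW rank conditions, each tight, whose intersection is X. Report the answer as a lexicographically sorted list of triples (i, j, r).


Propagating the 12 rank bounds to every northwest block:

  R[1]: 0  0  1  1  1  1  1
  R[2]: 0  0  1  1  1  1  2
  R[3]: 0  0  1  1  1  2  3
  R[4]: 0  0  1  1  2  3  4
  R[5]: 0  0  1  2  3  4  5
  R[6]: 1  1  2  3  4  5  6
  R[7]: 1  2  3  4  5  6  7

giving w = (3, 7, 6, 5, 4, 1, 2) via Δ²R.

Rothe diagram D(w) (16 cells), 4 SE-corners (essential conditions):

[(2, 6, 1), (3, 5, 1), (4, 4, 1), (5, 2, 0)]


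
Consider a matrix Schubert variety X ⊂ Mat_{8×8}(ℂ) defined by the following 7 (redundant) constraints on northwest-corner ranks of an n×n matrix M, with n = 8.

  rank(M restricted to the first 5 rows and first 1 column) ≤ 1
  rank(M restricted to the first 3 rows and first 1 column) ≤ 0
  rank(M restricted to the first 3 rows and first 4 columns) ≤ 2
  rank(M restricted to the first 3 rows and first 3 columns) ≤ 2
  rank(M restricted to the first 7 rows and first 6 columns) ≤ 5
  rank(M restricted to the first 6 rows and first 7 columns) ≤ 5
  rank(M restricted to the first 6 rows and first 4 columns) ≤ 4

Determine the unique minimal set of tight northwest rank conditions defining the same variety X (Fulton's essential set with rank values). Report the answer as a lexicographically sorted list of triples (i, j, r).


Reconstructing r_w from the 7 given conditions:

  0  1  1  1  1  1  1  1
  0  1  2  2  2  2  2  2
  0  1  2  2  3  3  3  3
  1  2  3  3  4  4  4  4
  1  2  3  4  5  5  5  5
  1  2  3  4  5  5  5  6
  1  2  3  4  5  5  6  7
  1  2  3  4  5  6  7  8

the unique w with this rank table is (2, 3, 5, 1, 4, 8, 7, 6).

4 SE-corners of the 7-cell Rothe diagram give Ess(w):

[(3, 1, 0), (3, 4, 2), (6, 7, 5), (7, 6, 5)]


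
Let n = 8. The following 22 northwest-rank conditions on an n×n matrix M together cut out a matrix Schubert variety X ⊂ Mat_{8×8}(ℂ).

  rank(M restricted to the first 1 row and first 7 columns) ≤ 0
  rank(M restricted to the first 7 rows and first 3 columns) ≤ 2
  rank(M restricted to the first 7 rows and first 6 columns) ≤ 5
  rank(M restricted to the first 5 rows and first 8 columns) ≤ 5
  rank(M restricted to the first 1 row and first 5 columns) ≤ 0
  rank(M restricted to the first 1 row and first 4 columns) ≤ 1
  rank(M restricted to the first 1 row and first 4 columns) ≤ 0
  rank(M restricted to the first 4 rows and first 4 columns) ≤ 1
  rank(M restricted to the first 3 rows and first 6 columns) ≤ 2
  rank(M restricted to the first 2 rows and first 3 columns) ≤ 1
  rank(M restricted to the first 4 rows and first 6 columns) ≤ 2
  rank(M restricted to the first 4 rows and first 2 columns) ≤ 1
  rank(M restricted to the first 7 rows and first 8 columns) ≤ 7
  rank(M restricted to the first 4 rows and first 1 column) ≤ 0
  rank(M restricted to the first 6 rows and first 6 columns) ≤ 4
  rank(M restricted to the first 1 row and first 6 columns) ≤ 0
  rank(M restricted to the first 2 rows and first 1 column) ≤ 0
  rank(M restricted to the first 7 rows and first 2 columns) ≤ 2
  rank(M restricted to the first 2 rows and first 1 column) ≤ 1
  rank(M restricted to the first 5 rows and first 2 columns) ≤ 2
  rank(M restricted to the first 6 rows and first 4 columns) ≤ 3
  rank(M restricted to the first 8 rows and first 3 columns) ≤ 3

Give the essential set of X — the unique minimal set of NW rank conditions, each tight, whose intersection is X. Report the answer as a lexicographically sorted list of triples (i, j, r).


Computing R[i][j] = min implied NW-rank bound (n=8, 22 conditions):

  R[1]: 0, 0, 0, 0, 0, 0, 0, 1
  R[2]: 0, 1, 1, 1, 1, 1, 1, 2
  R[3]: 0, 1, 1, 1, 2, 2, 2, 3
  R[4]: 0, 1, 1, 1, 2, 2, 3, 4
  R[5]: 1, 2, 2, 2, 3, 3, 4, 5
  R[6]: 1, 2, 2, 3, 4, 4, 5, 6
  R[7]: 1, 2, 2, 3, 4, 5, 6, 7
  R[8]: 1, 2, 3, 4, 5, 6, 7, 8

so w = (8, 2, 5, 7, 1, 4, 6, 3).

ℓ(w)=17; the 5 essential cells (i,j,r):

[(1, 7, 0), (4, 1, 0), (4, 4, 1), (4, 6, 2), (7, 3, 2)]
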